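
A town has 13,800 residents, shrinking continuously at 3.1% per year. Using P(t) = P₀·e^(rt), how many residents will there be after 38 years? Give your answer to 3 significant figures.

≈ 4,250 residents

P(38) = 13800 · e^(-0.031·38) = 13800 · e^(-1.178)
= 13800 · 0.30789 ≈ 4248.94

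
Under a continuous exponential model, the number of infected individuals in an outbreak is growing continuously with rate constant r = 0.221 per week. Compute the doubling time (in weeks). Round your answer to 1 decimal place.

doubling time ≈ 3.1 weeks

doubling time = ln(2) / |r| = 0.69315 / 0.221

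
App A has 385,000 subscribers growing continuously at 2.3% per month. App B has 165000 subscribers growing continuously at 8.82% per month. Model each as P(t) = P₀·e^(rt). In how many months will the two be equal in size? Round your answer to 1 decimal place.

385000·e^(0.023t) = 165000·e^(0.0882t)
385000/165000 = e^((0.0882 − 0.023)t) → ln(2.33333) = 0.0652·t
t = 0.8473 / 0.0652

t ≈ 13.0 months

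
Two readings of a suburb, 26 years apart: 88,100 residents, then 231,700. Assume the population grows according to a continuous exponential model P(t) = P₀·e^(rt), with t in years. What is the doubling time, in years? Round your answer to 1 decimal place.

r = ln(231700/88100) / 26 = ln(2.62997) / 26 ≈ 0.037191 per year
doubling time = ln 2 / |r| = 0.69315 / 0.037191

doubling time ≈ 18.6 years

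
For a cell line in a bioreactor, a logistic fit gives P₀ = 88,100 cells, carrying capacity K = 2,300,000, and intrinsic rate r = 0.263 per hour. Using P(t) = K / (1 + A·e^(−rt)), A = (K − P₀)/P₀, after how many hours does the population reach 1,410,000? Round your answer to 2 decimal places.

A = (2300000 − 88100)/88100 = 25.1067
1410000 = 2300000/(1 + 25.1067·e^(−0.263t)) → 1 + 25.1067·e^(−0.263t) = 1.63121
e^(−0.263t) = 0.025141 → t = ln(39.77578)/0.263 = 3.68326/0.263

t ≈ 14.00 hours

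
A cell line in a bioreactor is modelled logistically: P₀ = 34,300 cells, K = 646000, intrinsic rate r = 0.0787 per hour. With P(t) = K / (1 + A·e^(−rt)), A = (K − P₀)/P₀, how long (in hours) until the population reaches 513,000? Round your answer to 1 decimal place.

t ≈ 53.8 hours

A = (646000 − 34300)/34300 = 17.83382
513000 = 646000/(1 + 17.83382·e^(−0.0787t)) → 1 + 17.83382·e^(−0.0787t) = 1.25926
e^(−0.0787t) = 0.014538 → t = ln(68.78759)/0.0787 = 4.23102/0.0787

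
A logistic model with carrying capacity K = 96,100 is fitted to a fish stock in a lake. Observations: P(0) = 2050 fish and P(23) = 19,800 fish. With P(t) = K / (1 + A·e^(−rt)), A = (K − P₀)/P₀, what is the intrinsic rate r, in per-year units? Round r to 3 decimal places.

r ≈ 0.108 per year

A = (96100 − 2050)/2050 = 45.87805
19800 = 96100/(1 + 45.87805·e^(−r·23)) → e^(−23r) = (4.85354 − 1)/45.87805 = 0.083995
r = −ln(0.083995)/23 = 2.477/23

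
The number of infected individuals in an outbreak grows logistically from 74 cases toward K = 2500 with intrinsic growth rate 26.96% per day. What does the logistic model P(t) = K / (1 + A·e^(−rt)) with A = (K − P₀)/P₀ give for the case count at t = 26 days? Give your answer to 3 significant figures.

≈ 2,430 cases

A = (2500 − 74)/74 = 32.78378
P(26) = 2500 / (1 + 32.78378·e^(−0.2696·26)) = 2500 / (1 + 32.78378·0.000903)
= 2500 / 1.02961 ≈ 2428.11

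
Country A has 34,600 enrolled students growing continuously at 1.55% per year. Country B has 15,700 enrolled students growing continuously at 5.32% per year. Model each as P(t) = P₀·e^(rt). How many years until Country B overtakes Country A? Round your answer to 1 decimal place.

34600·e^(0.0155t) = 15700·e^(0.0532t)
34600/15700 = e^((0.0532 − 0.0155)t) → ln(2.20382) = 0.0377·t
t = 0.79019 / 0.0377

t ≈ 21.0 years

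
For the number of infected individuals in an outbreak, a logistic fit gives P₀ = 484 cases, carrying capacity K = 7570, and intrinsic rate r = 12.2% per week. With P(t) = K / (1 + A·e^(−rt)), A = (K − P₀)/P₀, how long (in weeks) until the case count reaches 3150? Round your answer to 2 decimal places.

A = (7570 − 484)/484 = 14.6405
3150 = 7570/(1 + 14.6405·e^(−0.122t)) → 1 + 14.6405·e^(−0.122t) = 2.40317
e^(−0.122t) = 0.095842 → t = ln(10.43384)/0.122 = 2.34505/0.122

t ≈ 19.22 weeks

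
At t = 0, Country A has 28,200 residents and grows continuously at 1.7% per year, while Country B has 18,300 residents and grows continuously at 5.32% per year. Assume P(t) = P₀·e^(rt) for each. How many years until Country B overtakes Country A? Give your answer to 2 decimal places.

t ≈ 11.95 years

28200·e^(0.017t) = 18300·e^(0.0532t)
28200/18300 = e^((0.0532 − 0.017)t) → ln(1.54098) = 0.0362·t
t = 0.43242 / 0.0362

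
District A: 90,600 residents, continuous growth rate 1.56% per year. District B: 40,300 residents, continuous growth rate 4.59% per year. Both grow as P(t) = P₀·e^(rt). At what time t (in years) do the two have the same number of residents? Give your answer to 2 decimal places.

90600·e^(0.0156t) = 40300·e^(0.0459t)
90600/40300 = e^((0.0459 − 0.0156)t) → ln(2.24814) = 0.0303·t
t = 0.8101 / 0.0303

t ≈ 26.74 years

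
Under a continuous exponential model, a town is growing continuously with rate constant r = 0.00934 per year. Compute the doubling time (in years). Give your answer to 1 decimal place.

doubling time = ln(2) / |r| = 0.69315 / 0.00934

doubling time ≈ 74.2 years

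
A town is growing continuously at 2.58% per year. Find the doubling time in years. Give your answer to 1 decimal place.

doubling time ≈ 26.9 years

doubling time = ln(2) / |r| = 0.69315 / 0.0258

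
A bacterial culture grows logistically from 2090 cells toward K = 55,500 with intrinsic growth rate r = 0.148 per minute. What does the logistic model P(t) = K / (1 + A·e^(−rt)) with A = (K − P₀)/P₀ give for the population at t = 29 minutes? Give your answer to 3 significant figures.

A = (55500 − 2090)/2090 = 25.55502
P(29) = 55500 / (1 + 25.55502·e^(−0.148·29)) = 55500 / (1 + 25.55502·0.013678)
= 55500 / 1.34953 ≈ 41125.43

≈ 41,100 cells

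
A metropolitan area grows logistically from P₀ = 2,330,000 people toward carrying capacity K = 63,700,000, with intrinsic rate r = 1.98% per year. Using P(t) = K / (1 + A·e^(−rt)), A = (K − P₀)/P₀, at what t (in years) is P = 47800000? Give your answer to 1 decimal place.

A = (63700000 − 2330000)/2330000 = 26.33906
47800000 = 63700000/(1 + 26.33906·e^(−0.0198t)) → 1 + 26.33906·e^(−0.0198t) = 1.33264
e^(−0.0198t) = 0.012629 → t = ln(79.18282)/0.0198 = 4.37176/0.0198

t ≈ 220.8 years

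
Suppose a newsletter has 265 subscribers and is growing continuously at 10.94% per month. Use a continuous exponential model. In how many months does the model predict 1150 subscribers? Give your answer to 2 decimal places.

t ≈ 13.42 months

1150 = 265 · e^(0.1094·t)
t = ln(1150/265) / 0.1094 = ln(4.33962) / 0.1094 = 1.46779 / 0.1094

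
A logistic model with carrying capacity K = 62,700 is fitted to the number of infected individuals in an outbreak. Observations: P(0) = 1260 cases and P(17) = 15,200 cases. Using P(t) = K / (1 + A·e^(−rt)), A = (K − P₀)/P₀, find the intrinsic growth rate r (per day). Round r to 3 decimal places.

A = (62700 − 1260)/1260 = 48.7619
15200 = 62700/(1 + 48.7619·e^(−r·17)) → e^(−17r) = (4.125 − 1)/48.7619 = 0.064087
r = −ln(0.064087)/17 = 2.74752/17

r ≈ 0.162 per day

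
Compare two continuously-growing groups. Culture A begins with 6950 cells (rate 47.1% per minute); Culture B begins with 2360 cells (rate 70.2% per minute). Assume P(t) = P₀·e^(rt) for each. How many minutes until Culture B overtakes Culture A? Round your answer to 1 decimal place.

6950·e^(0.471t) = 2360·e^(0.702t)
6950/2360 = e^((0.702 − 0.471)t) → ln(2.94492) = 0.231·t
t = 1.08008 / 0.231

t ≈ 4.7 minutes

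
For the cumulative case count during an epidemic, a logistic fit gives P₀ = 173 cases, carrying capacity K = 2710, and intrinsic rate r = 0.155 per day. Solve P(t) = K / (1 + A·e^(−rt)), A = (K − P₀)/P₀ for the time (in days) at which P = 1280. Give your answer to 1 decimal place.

t ≈ 16.6 days

A = (2710 − 173)/173 = 14.66474
1280 = 2710/(1 + 14.66474·e^(−0.155t)) → 1 + 14.66474·e^(−0.155t) = 2.11719
e^(−0.155t) = 0.076182 → t = ln(13.12648)/0.155 = 2.57463/0.155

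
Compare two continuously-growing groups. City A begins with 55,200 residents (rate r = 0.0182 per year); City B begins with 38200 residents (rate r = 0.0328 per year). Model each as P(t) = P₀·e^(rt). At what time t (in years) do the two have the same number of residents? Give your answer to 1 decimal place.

55200·e^(0.0182t) = 38200·e^(0.0328t)
55200/38200 = e^((0.0328 − 0.0182)t) → ln(1.44503) = 0.0146·t
t = 0.36813 / 0.0146

t ≈ 25.2 years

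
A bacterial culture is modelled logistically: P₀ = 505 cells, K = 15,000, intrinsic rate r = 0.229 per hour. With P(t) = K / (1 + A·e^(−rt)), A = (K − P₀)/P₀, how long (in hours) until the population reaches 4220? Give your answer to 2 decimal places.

t ≈ 10.56 hours

A = (15000 − 505)/505 = 28.70297
4220 = 15000/(1 + 28.70297·e^(−0.229t)) → 1 + 28.70297·e^(−0.229t) = 3.5545
e^(−0.229t) = 0.088998 → t = ln(11.23623)/0.229 = 2.41914/0.229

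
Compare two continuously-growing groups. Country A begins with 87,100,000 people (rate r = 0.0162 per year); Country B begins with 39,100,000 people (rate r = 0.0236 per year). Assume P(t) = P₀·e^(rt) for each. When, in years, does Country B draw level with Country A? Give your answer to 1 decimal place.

87100000·e^(0.0162t) = 39100000·e^(0.0236t)
87100000/39100000 = e^((0.0236 − 0.0162)t) → ln(2.22762) = 0.0074·t
t = 0.80093 / 0.0074

t ≈ 108.2 years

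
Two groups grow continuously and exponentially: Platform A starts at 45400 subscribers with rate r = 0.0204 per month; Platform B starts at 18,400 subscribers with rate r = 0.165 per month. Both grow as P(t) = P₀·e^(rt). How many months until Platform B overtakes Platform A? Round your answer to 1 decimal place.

45400·e^(0.0204t) = 18400·e^(0.165t)
45400/18400 = e^((0.165 − 0.0204)t) → ln(2.46739) = 0.1446·t
t = 0.90316 / 0.1446

t ≈ 6.2 months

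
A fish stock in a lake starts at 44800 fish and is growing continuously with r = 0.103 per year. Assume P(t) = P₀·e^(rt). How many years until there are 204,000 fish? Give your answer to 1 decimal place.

t ≈ 14.7 years

204000 = 44800 · e^(0.103·t)
t = ln(204000/44800) / 0.103 = ln(4.55357) / 0.103 = 1.51591 / 0.103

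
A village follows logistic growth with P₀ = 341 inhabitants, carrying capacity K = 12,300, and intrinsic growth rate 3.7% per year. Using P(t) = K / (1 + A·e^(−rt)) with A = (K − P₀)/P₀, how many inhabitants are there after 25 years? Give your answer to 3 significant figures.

A = (12300 − 341)/341 = 35.07038
P(25) = 12300 / (1 + 35.07038·e^(−0.037·25)) = 12300 / (1 + 35.07038·0.396531)
= 12300 / 14.90651 ≈ 825.14

≈ 825 inhabitants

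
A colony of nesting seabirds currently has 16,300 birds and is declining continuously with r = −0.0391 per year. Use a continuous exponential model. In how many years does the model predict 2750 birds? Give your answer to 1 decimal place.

t ≈ 45.5 years

2750 = 16300 · e^(-0.0391·t)
t = ln(2750/16300) / -0.0391 = ln(0.16871) / -0.0391 = -1.77956 / -0.0391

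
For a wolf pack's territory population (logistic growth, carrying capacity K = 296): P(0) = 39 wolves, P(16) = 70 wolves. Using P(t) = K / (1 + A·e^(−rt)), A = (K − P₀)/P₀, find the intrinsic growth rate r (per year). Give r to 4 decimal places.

r ≈ 0.0446 per year

A = (296 − 39)/39 = 6.58974
70 = 296/(1 + 6.58974·e^(−r·16)) → e^(−16r) = (4.22857 − 1)/6.58974 = 0.489939
r = −ln(0.489939)/16 = 0.71347/16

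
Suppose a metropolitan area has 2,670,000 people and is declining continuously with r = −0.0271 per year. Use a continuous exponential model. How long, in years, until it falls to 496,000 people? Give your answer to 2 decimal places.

496000 = 2670000 · e^(-0.0271·t)
t = ln(496000/2670000) / -0.0271 = ln(0.18577) / -0.0271 = -1.68326 / -0.0271

t ≈ 62.11 years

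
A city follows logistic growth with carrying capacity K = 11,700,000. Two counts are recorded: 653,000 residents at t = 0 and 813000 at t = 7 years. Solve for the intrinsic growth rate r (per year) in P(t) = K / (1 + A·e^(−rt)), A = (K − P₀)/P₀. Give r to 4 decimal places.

A = (11700000 − 653000)/653000 = 16.9173
813000 = 11700000/(1 + 16.9173·e^(−r·7)) → e^(−7r) = (14.39114 − 1)/16.9173 = 0.791565
r = −ln(0.791565)/7 = 0.23374/7

r ≈ 0.0334 per year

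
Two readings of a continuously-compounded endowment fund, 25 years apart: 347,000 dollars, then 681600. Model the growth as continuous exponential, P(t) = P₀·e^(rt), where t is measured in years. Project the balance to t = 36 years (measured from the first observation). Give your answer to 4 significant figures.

r = ln(681600/347000) / 25 ≈ 0.027005 per year
P(36) = 347000 · e^(0.027005·36) = 347000 · 2.64368 ≈ 917355.41

≈ 917,400 dollars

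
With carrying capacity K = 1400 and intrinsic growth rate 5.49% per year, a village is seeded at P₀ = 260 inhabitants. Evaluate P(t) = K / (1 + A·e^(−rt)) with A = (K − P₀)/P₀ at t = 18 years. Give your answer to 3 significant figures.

≈ 532 inhabitants

A = (1400 − 260)/260 = 4.38462
P(18) = 1400 / (1 + 4.38462·e^(−0.0549·18)) = 1400 / (1 + 4.38462·0.372246)
= 1400 / 2.63216 ≈ 531.88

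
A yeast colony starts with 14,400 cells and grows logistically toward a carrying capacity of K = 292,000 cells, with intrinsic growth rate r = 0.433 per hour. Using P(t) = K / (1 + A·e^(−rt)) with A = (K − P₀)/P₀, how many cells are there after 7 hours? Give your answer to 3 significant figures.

≈ 151,000 cells

A = (292000 − 14400)/14400 = 19.27778
P(7) = 292000 / (1 + 19.27778·e^(−0.433·7)) = 292000 / (1 + 19.27778·0.048267)
= 292000 / 1.93049 ≈ 151257.16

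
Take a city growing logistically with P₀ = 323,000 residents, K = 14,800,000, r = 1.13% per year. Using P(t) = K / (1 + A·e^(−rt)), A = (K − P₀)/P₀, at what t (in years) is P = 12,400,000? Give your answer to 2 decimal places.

A = (14800000 − 323000)/323000 = 44.82043
12400000 = 14800000/(1 + 44.82043·e^(−0.0113t)) → 1 + 44.82043·e^(−0.0113t) = 1.19355
e^(−0.0113t) = 0.004318 → t = ln(231.57224)/0.0113 = 5.44489/0.0113

t ≈ 481.85 years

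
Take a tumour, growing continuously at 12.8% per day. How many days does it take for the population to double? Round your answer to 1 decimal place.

doubling time = ln(2) / |r| = 0.69315 / 0.128

doubling time ≈ 5.4 days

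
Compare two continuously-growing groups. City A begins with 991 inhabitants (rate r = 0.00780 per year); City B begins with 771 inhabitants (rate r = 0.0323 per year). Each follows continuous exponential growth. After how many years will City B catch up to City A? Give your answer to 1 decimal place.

t ≈ 10.2 years

991·e^(0.0078t) = 771·e^(0.0323t)
991/771 = e^((0.0323 − 0.0078)t) → ln(1.28534) = 0.0245·t
t = 0.25103 / 0.0245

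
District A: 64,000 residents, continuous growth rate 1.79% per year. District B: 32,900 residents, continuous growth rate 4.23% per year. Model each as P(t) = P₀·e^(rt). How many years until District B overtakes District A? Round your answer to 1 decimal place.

t ≈ 27.3 years

64000·e^(0.0179t) = 32900·e^(0.0423t)
64000/32900 = e^((0.0423 − 0.0179)t) → ln(1.94529) = 0.0244·t
t = 0.66541 / 0.0244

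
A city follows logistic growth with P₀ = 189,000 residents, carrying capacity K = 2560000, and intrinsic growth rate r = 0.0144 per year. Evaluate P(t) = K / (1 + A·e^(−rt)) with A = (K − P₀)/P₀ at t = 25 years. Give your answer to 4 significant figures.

A = (2560000 − 189000)/189000 = 12.54497
P(25) = 2560000 / (1 + 12.54497·e^(−0.0144·25)) = 2560000 / (1 + 12.54497·0.697676)
= 2560000 / 9.75233 ≈ 262501.34

≈ 262,500 residents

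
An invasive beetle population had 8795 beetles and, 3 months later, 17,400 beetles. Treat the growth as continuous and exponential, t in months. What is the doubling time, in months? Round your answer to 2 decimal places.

doubling time ≈ 3.05 months

r = ln(17400/8795) / 3 = ln(1.9784) / 3 ≈ 0.227429 per month
doubling time = ln 2 / |r| = 0.69315 / 0.227429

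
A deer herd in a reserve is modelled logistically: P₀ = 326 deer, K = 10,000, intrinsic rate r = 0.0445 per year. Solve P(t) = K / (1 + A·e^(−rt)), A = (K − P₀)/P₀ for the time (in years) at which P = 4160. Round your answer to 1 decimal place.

t ≈ 68.6 years

A = (10000 − 326)/326 = 29.67485
4160 = 10000/(1 + 29.67485·e^(−0.0445t)) → 1 + 29.67485·e^(−0.0445t) = 2.40385
e^(−0.0445t) = 0.047308 → t = ln(21.13825)/0.0445 = 3.05108/0.0445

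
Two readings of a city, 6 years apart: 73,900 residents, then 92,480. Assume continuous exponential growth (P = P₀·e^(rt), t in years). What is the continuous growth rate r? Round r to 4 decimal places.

r ≈ 0.0374 per year

92480 = 73900 · e^(r·6)
e^(6r) = 92480/73900 = 1.25142
r = ln(1.25142) / 6 = 0.22428 / 6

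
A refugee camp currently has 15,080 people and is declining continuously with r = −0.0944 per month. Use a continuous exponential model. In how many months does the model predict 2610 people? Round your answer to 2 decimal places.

2610 = 15080 · e^(-0.0944·t)
t = ln(2610/15080) / -0.0944 = ln(0.17308) / -0.0944 = -1.75402 / -0.0944

t ≈ 18.58 months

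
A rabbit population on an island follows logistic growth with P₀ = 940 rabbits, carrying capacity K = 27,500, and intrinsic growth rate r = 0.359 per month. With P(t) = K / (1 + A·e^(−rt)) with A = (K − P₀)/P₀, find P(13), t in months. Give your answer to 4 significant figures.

≈ 21,730 rabbits

A = (27500 − 940)/940 = 28.25532
P(13) = 27500 / (1 + 28.25532·e^(−0.359·13)) = 27500 / (1 + 28.25532·0.0094)
= 27500 / 1.26561 ≈ 21728.62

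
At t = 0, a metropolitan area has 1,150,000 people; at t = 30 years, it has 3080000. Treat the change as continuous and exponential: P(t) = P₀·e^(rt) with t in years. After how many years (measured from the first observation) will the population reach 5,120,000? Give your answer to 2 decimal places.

r = ln(3080000/1150000) / 30 ≈ 0.032839 per year
t = ln(5120000/1150000) / r = 1.49339 / 0.032839 ≈ 45.476

t ≈ 45.48 years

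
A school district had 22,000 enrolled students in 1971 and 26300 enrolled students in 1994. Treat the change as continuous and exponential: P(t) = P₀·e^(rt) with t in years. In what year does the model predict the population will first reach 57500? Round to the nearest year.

r = ln(26300/22000) / 23 = 0.17853/23 ≈ 0.007762 per year
t = ln(57500/22000) / r = 0.96074/0.007762 ≈ 123.77 years after 1971

year 2095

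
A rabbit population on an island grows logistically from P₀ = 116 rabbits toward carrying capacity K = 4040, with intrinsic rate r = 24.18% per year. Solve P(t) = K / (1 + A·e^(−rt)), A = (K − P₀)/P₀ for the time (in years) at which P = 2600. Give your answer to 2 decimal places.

t ≈ 17.01 years

A = (4040 − 116)/116 = 33.82759
2600 = 4040/(1 + 33.82759·e^(−0.2418t)) → 1 + 33.82759·e^(−0.2418t) = 1.55385
e^(−0.2418t) = 0.016373 → t = ln(61.07759)/0.2418 = 4.11214/0.2418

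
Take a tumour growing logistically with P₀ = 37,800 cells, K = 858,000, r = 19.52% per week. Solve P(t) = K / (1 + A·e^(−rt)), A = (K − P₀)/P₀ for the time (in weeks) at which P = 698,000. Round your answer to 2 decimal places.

t ≈ 23.31 weeks

A = (858000 − 37800)/37800 = 21.69841
698000 = 858000/(1 + 21.69841·e^(−0.1952t)) → 1 + 21.69841·e^(−0.1952t) = 1.22923
e^(−0.1952t) = 0.010564 → t = ln(94.65933)/0.1952 = 4.55028/0.1952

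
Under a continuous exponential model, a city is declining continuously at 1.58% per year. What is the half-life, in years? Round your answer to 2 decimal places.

half-life = ln(2) / |r| = 0.69315 / 0.0158

half-life ≈ 43.87 years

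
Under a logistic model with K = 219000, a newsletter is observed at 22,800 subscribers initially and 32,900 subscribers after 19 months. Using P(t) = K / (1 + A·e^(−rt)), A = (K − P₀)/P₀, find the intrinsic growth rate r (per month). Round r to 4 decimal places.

r ≈ 0.0221 per month

A = (219000 − 22800)/22800 = 8.60526
32900 = 219000/(1 + 8.60526·e^(−r·19)) → e^(−19r) = (6.65653 − 1)/8.60526 = 0.657334
r = −ln(0.657334)/19 = 0.41956/19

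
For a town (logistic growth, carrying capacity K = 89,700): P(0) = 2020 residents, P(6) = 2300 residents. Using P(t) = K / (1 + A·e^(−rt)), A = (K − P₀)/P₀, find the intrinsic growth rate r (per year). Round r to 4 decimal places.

r ≈ 0.0222 per year

A = (89700 − 2020)/2020 = 43.40594
2300 = 89700/(1 + 43.40594·e^(−r·6)) → e^(−6r) = (39 − 1)/43.40594 = 0.875456
r = −ln(0.875456)/6 = 0.13301/6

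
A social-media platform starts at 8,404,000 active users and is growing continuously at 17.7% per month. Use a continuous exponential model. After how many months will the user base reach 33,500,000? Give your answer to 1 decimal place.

t ≈ 7.8 months

33500000 = 8404000 · e^(0.177·t)
t = ln(33500000/8404000) / 0.177 = ln(3.9862) / 0.177 = 1.38284 / 0.177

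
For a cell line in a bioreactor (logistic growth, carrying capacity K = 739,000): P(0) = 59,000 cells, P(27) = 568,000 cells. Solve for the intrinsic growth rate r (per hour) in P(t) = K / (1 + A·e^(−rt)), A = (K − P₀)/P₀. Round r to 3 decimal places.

A = (739000 − 59000)/59000 = 11.52542
568000 = 739000/(1 + 11.52542·e^(−r·27)) → e^(−27r) = (1.30106 − 1)/11.52542 = 0.026121
r = −ln(0.026121)/27 = 3.64501/27

r ≈ 0.135 per hour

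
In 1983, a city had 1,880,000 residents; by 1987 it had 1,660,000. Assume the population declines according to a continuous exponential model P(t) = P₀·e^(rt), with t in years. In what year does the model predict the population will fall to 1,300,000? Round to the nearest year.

r = ln(1660000/1880000) / 4 = -0.12445/4 ≈ -0.031114 per year
t = ln(1300000/1880000) / r = -0.36891/-0.031114 ≈ 11.86 years after 1983

year 1995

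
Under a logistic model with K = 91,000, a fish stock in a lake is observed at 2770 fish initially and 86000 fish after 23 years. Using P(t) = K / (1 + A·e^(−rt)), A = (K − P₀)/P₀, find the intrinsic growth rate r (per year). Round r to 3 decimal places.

A = (91000 − 2770)/2770 = 31.85199
86000 = 91000/(1 + 31.85199·e^(−r·23)) → e^(−23r) = (1.05814 − 1)/31.85199 = 0.001825
r = −ln(0.001825)/23 = 6.30601/23

r ≈ 0.274 per year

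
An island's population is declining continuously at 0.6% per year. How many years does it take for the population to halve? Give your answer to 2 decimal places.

half-life ≈ 115.52 years

half-life = ln(2) / |r| = 0.69315 / 0.006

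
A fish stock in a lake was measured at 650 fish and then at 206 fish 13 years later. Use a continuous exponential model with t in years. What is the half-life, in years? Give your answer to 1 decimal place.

half-life ≈ 7.8 years

r = ln(206/650) / 13 = ln(0.31692) / 13 ≈ -0.088392 per year
half-life = ln 2 / |r| = 0.69315 / 0.088392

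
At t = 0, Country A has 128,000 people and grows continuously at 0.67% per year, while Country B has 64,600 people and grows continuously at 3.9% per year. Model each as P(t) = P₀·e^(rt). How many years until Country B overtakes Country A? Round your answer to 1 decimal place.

t ≈ 21.2 years

128000·e^(0.0067t) = 64600·e^(0.039t)
128000/64600 = e^((0.039 − 0.0067)t) → ln(1.98142) = 0.0323·t
t = 0.68382 / 0.0323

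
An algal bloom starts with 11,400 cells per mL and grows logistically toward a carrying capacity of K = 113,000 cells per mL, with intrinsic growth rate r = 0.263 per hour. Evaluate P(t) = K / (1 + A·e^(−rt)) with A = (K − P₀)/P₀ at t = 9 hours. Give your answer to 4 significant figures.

≈ 61,560 cells per mL

A = (113000 − 11400)/11400 = 8.91228
P(9) = 113000 / (1 + 8.91228·e^(−0.263·9)) = 113000 / (1 + 8.91228·0.093762)
= 113000 / 1.83563 ≈ 61559.26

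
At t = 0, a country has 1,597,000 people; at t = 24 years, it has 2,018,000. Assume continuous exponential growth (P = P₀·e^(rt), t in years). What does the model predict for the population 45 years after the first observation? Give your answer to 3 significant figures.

r = ln(2018000/1597000) / 24 ≈ 0.009749 per year
P(45) = 1597000 · e^(0.009749·45) = 1597000 · 1.55071 ≈ 2476483.15

≈ 2,480,000 people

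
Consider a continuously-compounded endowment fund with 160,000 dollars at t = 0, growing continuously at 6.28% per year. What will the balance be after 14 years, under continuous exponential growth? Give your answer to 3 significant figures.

≈ 385,000 dollars

P(14) = 160000 · e^(0.0628·14) = 160000 · e^(0.8792)
= 160000 · 2.40897 ≈ 385435.48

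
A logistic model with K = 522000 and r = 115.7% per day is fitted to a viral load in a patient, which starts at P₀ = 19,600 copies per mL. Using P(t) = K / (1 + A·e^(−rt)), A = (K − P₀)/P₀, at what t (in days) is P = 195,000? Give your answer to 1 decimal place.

t ≈ 2.4 days

A = (522000 − 19600)/19600 = 25.63265
195000 = 522000/(1 + 25.63265·e^(−1.157t)) → 1 + 25.63265·e^(−1.157t) = 2.67692
e^(−1.157t) = 0.065421 → t = ln(15.28553)/1.157 = 2.72691/1.157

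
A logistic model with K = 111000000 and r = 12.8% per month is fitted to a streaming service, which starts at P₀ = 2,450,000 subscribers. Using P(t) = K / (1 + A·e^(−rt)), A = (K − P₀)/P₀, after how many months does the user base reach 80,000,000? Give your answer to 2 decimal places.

A = (111000000 − 2450000)/2450000 = 44.30612
80000000 = 111000000/(1 + 44.30612·e^(−0.128t)) → 1 + 44.30612·e^(−0.128t) = 1.3875
e^(−0.128t) = 0.008746 → t = ln(114.33838)/0.128 = 4.73916/0.128

t ≈ 37.02 months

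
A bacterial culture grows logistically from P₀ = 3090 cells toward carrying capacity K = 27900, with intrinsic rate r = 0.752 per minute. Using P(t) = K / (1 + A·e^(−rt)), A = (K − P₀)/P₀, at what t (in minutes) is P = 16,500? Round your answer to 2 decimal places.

A = (27900 − 3090)/3090 = 8.02913
16500 = 27900/(1 + 8.02913·e^(−0.752t)) → 1 + 8.02913·e^(−0.752t) = 1.69091
e^(−0.752t) = 0.08605 → t = ln(11.6211)/0.752 = 2.45282/0.752

t ≈ 3.26 minutes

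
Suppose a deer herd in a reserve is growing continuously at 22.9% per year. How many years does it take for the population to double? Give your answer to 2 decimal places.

doubling time = ln(2) / |r| = 0.69315 / 0.229

doubling time ≈ 3.03 years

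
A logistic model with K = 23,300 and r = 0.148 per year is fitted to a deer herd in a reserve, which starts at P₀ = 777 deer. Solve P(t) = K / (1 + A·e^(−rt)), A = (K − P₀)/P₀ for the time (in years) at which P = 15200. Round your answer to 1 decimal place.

t ≈ 27.0 years

A = (23300 − 777)/777 = 28.98713
15200 = 23300/(1 + 28.98713·e^(−0.148t)) → 1 + 28.98713·e^(−0.148t) = 1.53289
e^(−0.148t) = 0.018384 → t = ln(54.3956)/0.148 = 3.99628/0.148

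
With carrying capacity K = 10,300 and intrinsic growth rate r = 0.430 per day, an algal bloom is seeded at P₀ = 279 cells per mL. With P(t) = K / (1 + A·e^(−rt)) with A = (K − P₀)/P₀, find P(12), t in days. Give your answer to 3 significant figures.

≈ 8,540 cells per mL

A = (10300 − 279)/279 = 35.91756
P(12) = 10300 / (1 + 35.91756·e^(−0.43·12)) = 10300 / (1 + 35.91756·0.005742)
= 10300 / 1.20623 ≈ 8539.02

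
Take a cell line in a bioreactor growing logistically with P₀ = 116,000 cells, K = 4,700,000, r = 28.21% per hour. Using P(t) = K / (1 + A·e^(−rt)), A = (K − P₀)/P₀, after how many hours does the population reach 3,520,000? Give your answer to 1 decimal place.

A = (4700000 − 116000)/116000 = 39.51724
3520000 = 4700000/(1 + 39.51724·e^(−0.2821t)) → 1 + 39.51724·e^(−0.2821t) = 1.33523
e^(−0.2821t) = 0.008483 → t = ln(117.88194)/0.2821 = 4.76968/0.2821

t ≈ 16.9 hours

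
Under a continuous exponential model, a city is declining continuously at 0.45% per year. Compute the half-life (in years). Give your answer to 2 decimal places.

half-life = ln(2) / |r| = 0.69315 / 0.0045

half-life ≈ 154.03 years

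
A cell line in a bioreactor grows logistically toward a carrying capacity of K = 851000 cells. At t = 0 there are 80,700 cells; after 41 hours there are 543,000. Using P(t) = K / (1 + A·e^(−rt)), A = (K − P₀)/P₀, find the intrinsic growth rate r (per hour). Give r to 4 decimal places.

r ≈ 0.0689 per hour

A = (851000 − 80700)/80700 = 9.54523
543000 = 851000/(1 + 9.54523·e^(−r·41)) → e^(−41r) = (1.56722 − 1)/9.54523 = 0.059424
r = −ln(0.059424)/41 = 2.82305/41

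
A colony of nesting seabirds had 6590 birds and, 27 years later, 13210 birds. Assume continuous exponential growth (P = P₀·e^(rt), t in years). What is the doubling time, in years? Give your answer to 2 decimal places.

doubling time ≈ 26.91 years

r = ln(13210/6590) / 27 = ln(2.00455) / 27 ≈ 0.025756 per year
doubling time = ln 2 / |r| = 0.69315 / 0.025756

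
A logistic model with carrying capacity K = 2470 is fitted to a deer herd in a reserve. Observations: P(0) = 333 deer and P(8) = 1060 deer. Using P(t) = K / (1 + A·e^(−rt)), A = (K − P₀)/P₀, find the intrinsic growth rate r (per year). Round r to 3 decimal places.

A = (2470 − 333)/333 = 6.41742
1060 = 2470/(1 + 6.41742·e^(−r·8)) → e^(−8r) = (2.33019 − 1)/6.41742 = 0.207278
r = −ln(0.207278)/8 = 1.57369/8

r ≈ 0.197 per year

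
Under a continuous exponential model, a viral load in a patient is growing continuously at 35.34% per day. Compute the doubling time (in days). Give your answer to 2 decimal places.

doubling time = ln(2) / |r| = 0.69315 / 0.3534

doubling time ≈ 1.96 days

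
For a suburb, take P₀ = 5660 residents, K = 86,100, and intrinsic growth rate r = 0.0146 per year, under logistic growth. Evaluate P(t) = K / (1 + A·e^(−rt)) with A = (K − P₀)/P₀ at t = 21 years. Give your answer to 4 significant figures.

A = (86100 − 5660)/5660 = 14.21201
P(21) = 86100 / (1 + 14.21201·e^(−0.0146·21)) = 86100 / (1 + 14.21201·0.735945)
= 86100 / 11.45926 ≈ 7513.57

≈ 7,514 residents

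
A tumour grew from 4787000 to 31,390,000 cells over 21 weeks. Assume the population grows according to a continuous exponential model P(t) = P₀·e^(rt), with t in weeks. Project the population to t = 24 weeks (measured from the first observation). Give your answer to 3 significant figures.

≈ 41,100,000 cells

r = ln(31390000/4787000) / 21 ≈ 0.089552 per week
P(24) = 4787000 · e^(0.089552·24) = 4787000 · 8.57834 ≈ 41064517.88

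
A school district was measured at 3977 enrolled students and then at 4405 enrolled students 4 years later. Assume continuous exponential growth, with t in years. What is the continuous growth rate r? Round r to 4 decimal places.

4405 = 3977 · e^(r·4)
e^(4r) = 4405/3977 = 1.10762
r = ln(1.10762) / 4 = 0.10221 / 4

r ≈ 0.0256 per year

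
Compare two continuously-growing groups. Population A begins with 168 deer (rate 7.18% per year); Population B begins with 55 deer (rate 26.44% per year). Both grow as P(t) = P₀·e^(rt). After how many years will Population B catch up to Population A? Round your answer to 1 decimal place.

168·e^(0.0718t) = 55·e^(0.2644t)
168/55 = e^((0.2644 − 0.0718)t) → ln(3.05455) = 0.1926·t
t = 1.11663 / 0.1926

t ≈ 5.8 years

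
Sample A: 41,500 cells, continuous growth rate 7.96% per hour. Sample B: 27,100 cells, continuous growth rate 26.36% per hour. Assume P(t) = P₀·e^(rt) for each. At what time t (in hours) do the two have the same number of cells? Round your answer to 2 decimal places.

41500·e^(0.0796t) = 27100·e^(0.2636t)
41500/27100 = e^((0.2636 − 0.0796)t) → ln(1.53137) = 0.184·t
t = 0.42616 / 0.184

t ≈ 2.32 hours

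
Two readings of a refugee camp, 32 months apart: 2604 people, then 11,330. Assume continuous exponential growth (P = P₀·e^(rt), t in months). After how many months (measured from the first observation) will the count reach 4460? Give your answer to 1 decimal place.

t ≈ 11.7 months

r = ln(11330/2604) / 32 ≈ 0.04595 per month
t = ln(4460/2604) / r = 0.5381 / 0.04595 ≈ 11.711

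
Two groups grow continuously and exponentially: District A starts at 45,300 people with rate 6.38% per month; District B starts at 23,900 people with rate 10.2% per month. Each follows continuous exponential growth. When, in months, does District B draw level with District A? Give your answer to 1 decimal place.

t ≈ 16.7 months

45300·e^(0.0638t) = 23900·e^(0.102t)
45300/23900 = e^((0.102 − 0.0638)t) → ln(1.8954) = 0.0382·t
t = 0.63943 / 0.0382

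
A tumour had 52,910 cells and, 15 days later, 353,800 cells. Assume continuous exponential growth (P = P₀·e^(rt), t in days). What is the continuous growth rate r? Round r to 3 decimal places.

r ≈ 0.127 per day

353800 = 52910 · e^(r·15)
e^(15r) = 353800/52910 = 6.68683
r = ln(6.68683) / 15 = 1.90014 / 15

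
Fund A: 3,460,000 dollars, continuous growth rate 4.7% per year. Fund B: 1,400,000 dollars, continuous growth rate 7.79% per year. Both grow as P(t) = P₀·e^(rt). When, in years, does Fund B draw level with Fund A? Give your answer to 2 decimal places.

3460000·e^(0.047t) = 1400000·e^(0.0779t)
3460000/1400000 = e^((0.0779 − 0.047)t) → ln(2.47143) = 0.0309·t
t = 0.9048 / 0.0309

t ≈ 29.28 years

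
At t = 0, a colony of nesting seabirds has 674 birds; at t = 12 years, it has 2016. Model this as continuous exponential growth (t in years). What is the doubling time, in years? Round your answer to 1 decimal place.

r = ln(2016/674) / 12 = ln(2.9911) / 12 ≈ 0.091303 per year
doubling time = ln 2 / |r| = 0.69315 / 0.091303

doubling time ≈ 7.6 years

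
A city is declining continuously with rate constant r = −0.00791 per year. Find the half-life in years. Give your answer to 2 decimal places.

half-life ≈ 87.63 years

half-life = ln(2) / |r| = 0.69315 / 0.00791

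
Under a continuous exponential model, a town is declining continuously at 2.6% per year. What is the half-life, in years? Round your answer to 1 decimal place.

half-life ≈ 26.7 years

half-life = ln(2) / |r| = 0.69315 / 0.026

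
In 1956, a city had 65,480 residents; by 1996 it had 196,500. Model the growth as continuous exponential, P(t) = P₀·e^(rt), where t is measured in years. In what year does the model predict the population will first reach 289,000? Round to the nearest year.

r = ln(196500/65480) / 40 = 1.09892/40 ≈ 0.027473 per year
t = ln(289000/65480) / r = 1.48468/0.027473 ≈ 54.04 years after 1956

year 2010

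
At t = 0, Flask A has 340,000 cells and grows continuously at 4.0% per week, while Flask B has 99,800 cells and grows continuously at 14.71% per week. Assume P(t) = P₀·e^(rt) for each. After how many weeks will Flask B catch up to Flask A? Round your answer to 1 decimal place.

t ≈ 11.4 weeks

340000·e^(0.04t) = 99800·e^(0.1471t)
340000/99800 = e^((0.1471 − 0.04)t) → ln(3.40681) = 0.1071·t
t = 1.22578 / 0.1071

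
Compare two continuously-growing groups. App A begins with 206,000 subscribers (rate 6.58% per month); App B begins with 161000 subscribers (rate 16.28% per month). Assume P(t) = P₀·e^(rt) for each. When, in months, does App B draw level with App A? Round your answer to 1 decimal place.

t ≈ 2.5 months

206000·e^(0.0658t) = 161000·e^(0.1628t)
206000/161000 = e^((0.1628 − 0.0658)t) → ln(1.2795) = 0.097·t
t = 0.24647 / 0.097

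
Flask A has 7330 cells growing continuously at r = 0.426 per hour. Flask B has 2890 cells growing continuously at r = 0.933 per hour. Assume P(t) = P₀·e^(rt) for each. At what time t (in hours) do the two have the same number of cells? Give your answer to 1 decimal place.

t ≈ 1.8 hours

7330·e^(0.426t) = 2890·e^(0.933t)
7330/2890 = e^((0.933 − 0.426)t) → ln(2.53633) = 0.507·t
t = 0.93072 / 0.507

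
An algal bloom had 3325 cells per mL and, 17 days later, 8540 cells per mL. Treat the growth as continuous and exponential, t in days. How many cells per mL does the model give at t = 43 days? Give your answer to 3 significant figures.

r = ln(8540/3325) / 17 ≈ 0.055488 per day
P(43) = 3325 · e^(0.055488·43) = 3325 · 10.86962 ≈ 36141.5

≈ 36,100 cells per mL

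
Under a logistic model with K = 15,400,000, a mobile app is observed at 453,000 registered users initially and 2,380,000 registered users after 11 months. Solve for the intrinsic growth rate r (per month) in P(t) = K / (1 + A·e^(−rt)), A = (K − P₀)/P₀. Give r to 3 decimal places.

r ≈ 0.163 per month

A = (15400000 − 453000)/453000 = 32.99558
2380000 = 15400000/(1 + 32.99558·e^(−r·11)) → e^(−11r) = (6.47059 − 1)/32.99558 = 0.165798
r = −ln(0.165798)/11 = 1.79699/11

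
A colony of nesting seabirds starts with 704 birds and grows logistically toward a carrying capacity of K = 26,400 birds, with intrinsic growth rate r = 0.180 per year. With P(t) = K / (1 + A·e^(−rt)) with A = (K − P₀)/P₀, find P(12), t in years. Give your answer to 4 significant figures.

A = (26400 − 704)/704 = 36.5
P(12) = 26400 / (1 + 36.5·e^(−0.18·12)) = 26400 / (1 + 36.5·0.115325)
= 26400 / 5.20937 ≈ 5067.79

≈ 5,068 birds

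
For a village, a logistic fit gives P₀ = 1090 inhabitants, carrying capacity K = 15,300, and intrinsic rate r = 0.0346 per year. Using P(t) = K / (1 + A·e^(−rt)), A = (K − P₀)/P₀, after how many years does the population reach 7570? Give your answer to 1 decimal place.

t ≈ 73.6 years

A = (15300 − 1090)/1090 = 13.0367
7570 = 15300/(1 + 13.0367·e^(−0.0346t)) → 1 + 13.0367·e^(−0.0346t) = 2.02114
e^(−0.0346t) = 0.078328 → t = ln(12.76686)/0.0346 = 2.54685/0.0346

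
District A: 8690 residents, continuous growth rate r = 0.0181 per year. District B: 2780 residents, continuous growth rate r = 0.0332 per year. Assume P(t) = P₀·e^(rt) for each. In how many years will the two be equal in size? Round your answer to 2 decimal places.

t ≈ 75.48 years

8690·e^(0.0181t) = 2780·e^(0.0332t)
8690/2780 = e^((0.0332 − 0.0181)t) → ln(3.1259) = 0.0151·t
t = 1.13972 / 0.0151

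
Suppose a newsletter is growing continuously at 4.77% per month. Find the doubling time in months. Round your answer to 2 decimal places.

doubling time = ln(2) / |r| = 0.69315 / 0.0477

doubling time ≈ 14.53 months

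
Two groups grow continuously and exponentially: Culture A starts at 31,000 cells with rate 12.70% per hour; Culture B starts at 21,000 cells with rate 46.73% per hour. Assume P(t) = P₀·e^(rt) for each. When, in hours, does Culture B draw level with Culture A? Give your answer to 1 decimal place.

31000·e^(0.127t) = 21000·e^(0.4673t)
31000/21000 = e^((0.4673 − 0.127)t) → ln(1.47619) = 0.3403·t
t = 0.38946 / 0.3403

t ≈ 1.1 hours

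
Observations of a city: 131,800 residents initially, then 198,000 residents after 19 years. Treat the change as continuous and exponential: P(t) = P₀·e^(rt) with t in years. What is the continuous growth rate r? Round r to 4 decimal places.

198000 = 131800 · e^(r·19)
e^(19r) = 198000/131800 = 1.50228
r = ln(1.50228) / 19 = 0.40698 / 19

r ≈ 0.0214 per year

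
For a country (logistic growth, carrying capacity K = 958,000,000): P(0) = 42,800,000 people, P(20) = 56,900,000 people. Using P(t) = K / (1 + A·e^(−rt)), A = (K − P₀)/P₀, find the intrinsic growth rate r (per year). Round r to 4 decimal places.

r ≈ 0.0150 per year

A = (958000000 − 42800000)/42800000 = 21.38318
56900000 = 958000000/(1 + 21.38318·e^(−r·20)) → e^(−20r) = (16.83656 − 1)/21.38318 = 0.740608
r = −ln(0.740608)/20 = 0.30028/20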